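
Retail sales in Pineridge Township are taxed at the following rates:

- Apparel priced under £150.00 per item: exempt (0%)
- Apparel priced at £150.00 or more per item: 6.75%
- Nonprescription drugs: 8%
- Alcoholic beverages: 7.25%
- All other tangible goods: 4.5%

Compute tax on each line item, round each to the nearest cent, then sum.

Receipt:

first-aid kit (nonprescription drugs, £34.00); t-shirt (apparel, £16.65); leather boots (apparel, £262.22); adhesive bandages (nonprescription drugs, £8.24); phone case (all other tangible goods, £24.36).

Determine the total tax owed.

£22.18

First-aid kit £34.00: nonprescription drugs → 8% → £2.72
T-shirt £16.65: apparel, under £150.00 → 0% → £0.00
Leather boots £262.22: apparel, £150.00 or more → 6.75% → £17.70
Adhesive bandages £8.24: nonprescription drugs → 8% → £0.66
Phone case £24.36: all other tangible goods → 4.5% → £1.10
Total tax = £2.72 + £17.70 + £0.66 + £1.10 = £22.18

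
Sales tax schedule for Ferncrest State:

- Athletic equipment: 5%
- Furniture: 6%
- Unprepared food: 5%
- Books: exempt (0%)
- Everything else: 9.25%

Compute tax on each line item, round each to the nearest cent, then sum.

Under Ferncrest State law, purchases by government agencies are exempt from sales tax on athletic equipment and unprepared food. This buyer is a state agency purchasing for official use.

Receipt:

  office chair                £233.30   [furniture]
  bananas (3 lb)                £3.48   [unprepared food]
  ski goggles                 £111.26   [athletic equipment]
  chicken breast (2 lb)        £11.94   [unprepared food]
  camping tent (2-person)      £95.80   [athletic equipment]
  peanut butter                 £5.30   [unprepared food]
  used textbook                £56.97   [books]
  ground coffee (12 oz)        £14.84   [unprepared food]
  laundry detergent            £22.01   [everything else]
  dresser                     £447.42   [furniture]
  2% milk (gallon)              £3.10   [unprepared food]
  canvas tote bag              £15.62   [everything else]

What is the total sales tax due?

Office chair £233.30: furniture → 6% → £14.00
Bananas (3 lb) £3.48: unprepared food, buyer-exempt → 0% → £0.00
Ski goggles £111.26: athletic equipment, buyer-exempt → 0% → £0.00
Chicken breast (2 lb) £11.94: unprepared food, buyer-exempt → 0% → £0.00
Camping tent (2-person) £95.80: athletic equipment, buyer-exempt → 0% → £0.00
Peanut butter £5.30: unprepared food, buyer-exempt → 0% → £0.00
Used textbook £56.97: books → 0% → £0.00
Ground coffee (12 oz) £14.84: unprepared food, buyer-exempt → 0% → £0.00
Laundry detergent £22.01: everything else → 9.25% → £2.04
Dresser £447.42: furniture → 6% → £26.85
2% milk (gallon) £3.10: unprepared food, buyer-exempt → 0% → £0.00
Canvas tote bag £15.62: everything else → 9.25% → £1.44
Total tax = £14.00 + £2.04 + £26.85 + £1.44 = £44.33

£44.33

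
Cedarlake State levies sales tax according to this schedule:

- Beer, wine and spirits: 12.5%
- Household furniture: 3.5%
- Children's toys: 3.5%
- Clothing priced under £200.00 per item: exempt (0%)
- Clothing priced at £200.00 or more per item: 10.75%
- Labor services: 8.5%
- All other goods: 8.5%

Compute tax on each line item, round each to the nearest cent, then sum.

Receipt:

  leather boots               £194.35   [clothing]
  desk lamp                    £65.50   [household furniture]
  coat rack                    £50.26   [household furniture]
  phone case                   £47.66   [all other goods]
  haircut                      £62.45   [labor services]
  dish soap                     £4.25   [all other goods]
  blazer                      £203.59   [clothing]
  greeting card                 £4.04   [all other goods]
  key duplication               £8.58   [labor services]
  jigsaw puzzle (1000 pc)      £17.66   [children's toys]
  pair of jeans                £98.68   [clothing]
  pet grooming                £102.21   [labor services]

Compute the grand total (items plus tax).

Leather boots £194.35: clothing, under £200.00 → 0% → £0.00
Desk lamp £65.50: household furniture → 3.5% → £2.29
Coat rack £50.26: household furniture → 3.5% → £1.76
Phone case £47.66: all other goods → 8.5% → £4.05
Haircut £62.45: labor services → 8.5% → £5.31
Dish soap £4.25: all other goods → 8.5% → £0.36
Blazer £203.59: clothing, £200.00 or more → 10.75% → £21.89
Greeting card £4.04: all other goods → 8.5% → £0.34
Key duplication £8.58: labor services → 8.5% → £0.73
Jigsaw puzzle (1000 pc) £17.66: children's toys → 3.5% → £0.62
Pair of jeans £98.68: clothing, under £200.00 → 0% → £0.00
Pet grooming £102.21: labor services → 8.5% → £8.69
Subtotal = £859.23; tax = £46.04; total due = £905.27

£905.27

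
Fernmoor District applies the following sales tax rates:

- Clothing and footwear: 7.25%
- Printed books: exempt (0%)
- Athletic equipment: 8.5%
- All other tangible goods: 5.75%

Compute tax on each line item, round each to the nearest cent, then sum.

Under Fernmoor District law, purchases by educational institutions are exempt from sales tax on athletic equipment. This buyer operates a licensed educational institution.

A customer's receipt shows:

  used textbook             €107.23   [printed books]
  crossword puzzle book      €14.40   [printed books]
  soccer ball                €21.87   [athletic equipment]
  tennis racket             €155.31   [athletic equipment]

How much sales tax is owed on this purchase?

€0.00

Used textbook €107.23: printed books → 0% → €0.00
Crossword puzzle book €14.40: printed books → 0% → €0.00
Soccer ball €21.87: athletic equipment, buyer-exempt → 0% → €0.00
Tennis racket €155.31: athletic equipment, buyer-exempt → 0% → €0.00
Total tax = €0.00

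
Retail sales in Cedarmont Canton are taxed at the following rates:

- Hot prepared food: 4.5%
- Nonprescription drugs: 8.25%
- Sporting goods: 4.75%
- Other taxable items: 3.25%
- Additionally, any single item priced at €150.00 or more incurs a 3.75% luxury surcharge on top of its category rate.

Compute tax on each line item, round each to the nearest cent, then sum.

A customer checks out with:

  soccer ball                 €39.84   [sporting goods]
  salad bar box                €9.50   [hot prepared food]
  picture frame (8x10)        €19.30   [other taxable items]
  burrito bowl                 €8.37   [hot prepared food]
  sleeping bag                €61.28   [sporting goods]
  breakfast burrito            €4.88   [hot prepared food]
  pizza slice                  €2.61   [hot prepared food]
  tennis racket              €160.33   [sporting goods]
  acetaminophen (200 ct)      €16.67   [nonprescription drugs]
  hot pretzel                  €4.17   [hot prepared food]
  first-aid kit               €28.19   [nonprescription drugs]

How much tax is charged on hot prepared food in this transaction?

€1.34

Salad bar box €9.50: hot prepared food → 4.5% → €0.43
Burrito bowl €8.37: hot prepared food → 4.5% → €0.38
Breakfast burrito €4.88: hot prepared food → 4.5% → €0.22
Pizza slice €2.61: hot prepared food → 4.5% → €0.12
Hot pretzel €4.17: hot prepared food → 4.5% → €0.19
Tax on hot prepared food = €0.43 + €0.38 + €0.22 + €0.12 + €0.19 = €1.34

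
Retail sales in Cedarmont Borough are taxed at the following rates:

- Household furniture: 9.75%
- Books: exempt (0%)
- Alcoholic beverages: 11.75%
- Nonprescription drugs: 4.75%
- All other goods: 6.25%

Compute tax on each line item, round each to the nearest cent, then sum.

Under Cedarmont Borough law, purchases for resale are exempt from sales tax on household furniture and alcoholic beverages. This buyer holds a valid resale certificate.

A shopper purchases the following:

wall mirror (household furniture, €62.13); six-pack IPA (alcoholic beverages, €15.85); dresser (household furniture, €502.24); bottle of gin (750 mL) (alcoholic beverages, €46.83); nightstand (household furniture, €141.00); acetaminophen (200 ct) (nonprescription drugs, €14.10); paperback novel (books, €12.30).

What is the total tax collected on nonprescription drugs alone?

Acetaminophen (200 ct) €14.10: nonprescription drugs → 4.75% → €0.67
Tax on nonprescription drugs = €0.67

€0.67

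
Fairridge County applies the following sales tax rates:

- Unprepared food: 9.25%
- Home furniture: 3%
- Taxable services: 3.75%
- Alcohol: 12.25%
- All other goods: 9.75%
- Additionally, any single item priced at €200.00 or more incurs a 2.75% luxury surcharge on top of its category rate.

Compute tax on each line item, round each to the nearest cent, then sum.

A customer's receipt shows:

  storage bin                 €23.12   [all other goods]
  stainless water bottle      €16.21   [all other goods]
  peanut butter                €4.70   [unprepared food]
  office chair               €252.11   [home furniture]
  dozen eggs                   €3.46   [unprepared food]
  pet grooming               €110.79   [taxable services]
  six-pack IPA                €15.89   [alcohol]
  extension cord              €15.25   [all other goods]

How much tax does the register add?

€26.67

Storage bin €23.12: all other goods → 9.75% → €2.25
Stainless water bottle €16.21: all other goods → 9.75% → €1.58
Peanut butter €4.70: unprepared food → 9.25% → €0.43
Office chair €252.11: home furniture → 3% + 2.75% surcharge = 5.75% → €14.50
Dozen eggs €3.46: unprepared food → 9.25% → €0.32
Pet grooming €110.79: taxable services → 3.75% → €4.15
Six-pack IPA €15.89: alcohol → 12.25% → €1.95
Extension cord €15.25: all other goods → 9.75% → €1.49
Total tax = €2.25 + €1.58 + €0.43 + €14.50 + €0.32 + €4.15 + €1.95 + €1.49 = €26.67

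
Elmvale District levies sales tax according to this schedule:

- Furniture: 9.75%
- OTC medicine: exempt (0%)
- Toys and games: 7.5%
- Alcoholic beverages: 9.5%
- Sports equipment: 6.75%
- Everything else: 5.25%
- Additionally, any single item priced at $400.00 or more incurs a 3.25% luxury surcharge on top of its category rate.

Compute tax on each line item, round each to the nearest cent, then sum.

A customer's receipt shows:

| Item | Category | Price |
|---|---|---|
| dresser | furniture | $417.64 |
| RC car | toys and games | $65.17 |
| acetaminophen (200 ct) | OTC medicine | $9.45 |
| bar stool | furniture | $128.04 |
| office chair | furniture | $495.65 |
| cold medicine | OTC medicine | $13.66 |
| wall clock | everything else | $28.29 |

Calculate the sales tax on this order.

Dresser $417.64: furniture → 9.75% + 3.25% surcharge = 13% → $54.29
RC car $65.17: toys and games → 7.5% → $4.89
Acetaminophen (200 ct) $9.45: OTC medicine → 0% → $0.00
Bar stool $128.04: furniture → 9.75% → $12.48
Office chair $495.65: furniture → 9.75% + 3.25% surcharge = 13% → $64.43
Cold medicine $13.66: OTC medicine → 0% → $0.00
Wall clock $28.29: everything else → 5.25% → $1.49
Total tax = $54.29 + $4.89 + $12.48 + $64.43 + $1.49 = $137.58

$137.58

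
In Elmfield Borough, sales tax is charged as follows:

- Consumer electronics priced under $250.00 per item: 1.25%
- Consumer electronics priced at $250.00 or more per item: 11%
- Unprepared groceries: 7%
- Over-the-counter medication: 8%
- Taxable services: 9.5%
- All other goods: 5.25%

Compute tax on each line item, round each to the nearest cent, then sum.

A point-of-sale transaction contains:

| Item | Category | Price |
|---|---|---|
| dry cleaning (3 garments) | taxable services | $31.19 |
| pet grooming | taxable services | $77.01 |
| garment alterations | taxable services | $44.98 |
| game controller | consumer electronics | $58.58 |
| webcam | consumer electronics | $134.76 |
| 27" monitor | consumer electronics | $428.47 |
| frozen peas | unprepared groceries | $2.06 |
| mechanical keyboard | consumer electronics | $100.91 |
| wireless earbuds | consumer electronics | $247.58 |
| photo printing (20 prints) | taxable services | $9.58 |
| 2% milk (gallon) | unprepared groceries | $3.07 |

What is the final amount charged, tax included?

Dry cleaning (3 garments) $31.19: taxable services → 9.5% → $2.96
Pet grooming $77.01: taxable services → 9.5% → $7.32
Garment alterations $44.98: taxable services → 9.5% → $4.27
Game controller $58.58: consumer electronics, under $250.00 → 1.25% → $0.73
Webcam $134.76: consumer electronics, under $250.00 → 1.25% → $1.68
27" monitor $428.47: consumer electronics, $250.00 or more → 11% → $47.13
Frozen peas $2.06: unprepared groceries → 7% → $0.14
Mechanical keyboard $100.91: consumer electronics, under $250.00 → 1.25% → $1.26
Wireless earbuds $247.58: consumer electronics, under $250.00 → 1.25% → $3.09
Photo printing (20 prints) $9.58: taxable services → 9.5% → $0.91
2% milk (gallon) $3.07: unprepared groceries → 7% → $0.21
Subtotal = $1138.19; tax = $69.70; total due = $1207.89

$1207.89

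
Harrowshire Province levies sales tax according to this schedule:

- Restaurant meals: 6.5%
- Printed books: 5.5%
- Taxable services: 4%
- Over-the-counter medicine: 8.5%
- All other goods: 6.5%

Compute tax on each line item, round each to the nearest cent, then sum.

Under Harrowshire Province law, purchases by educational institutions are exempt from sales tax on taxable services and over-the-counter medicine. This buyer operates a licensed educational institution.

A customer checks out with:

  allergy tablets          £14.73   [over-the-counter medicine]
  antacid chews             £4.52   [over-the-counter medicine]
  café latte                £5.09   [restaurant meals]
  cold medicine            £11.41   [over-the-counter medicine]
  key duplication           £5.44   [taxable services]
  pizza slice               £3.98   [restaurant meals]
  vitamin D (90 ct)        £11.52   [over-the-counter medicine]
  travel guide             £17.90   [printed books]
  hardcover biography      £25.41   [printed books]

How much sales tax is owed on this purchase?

£2.97

Allergy tablets £14.73: over-the-counter medicine, buyer-exempt → 0% → £0.00
Antacid chews £4.52: over-the-counter medicine, buyer-exempt → 0% → £0.00
Café latte £5.09: restaurant meals → 6.5% → £0.33
Cold medicine £11.41: over-the-counter medicine, buyer-exempt → 0% → £0.00
Key duplication £5.44: taxable services, buyer-exempt → 0% → £0.00
Pizza slice £3.98: restaurant meals → 6.5% → £0.26
Vitamin D (90 ct) £11.52: over-the-counter medicine, buyer-exempt → 0% → £0.00
Travel guide £17.90: printed books → 5.5% → £0.98
Hardcover biography £25.41: printed books → 5.5% → £1.40
Total tax = £0.33 + £0.26 + £0.98 + £1.40 = £2.97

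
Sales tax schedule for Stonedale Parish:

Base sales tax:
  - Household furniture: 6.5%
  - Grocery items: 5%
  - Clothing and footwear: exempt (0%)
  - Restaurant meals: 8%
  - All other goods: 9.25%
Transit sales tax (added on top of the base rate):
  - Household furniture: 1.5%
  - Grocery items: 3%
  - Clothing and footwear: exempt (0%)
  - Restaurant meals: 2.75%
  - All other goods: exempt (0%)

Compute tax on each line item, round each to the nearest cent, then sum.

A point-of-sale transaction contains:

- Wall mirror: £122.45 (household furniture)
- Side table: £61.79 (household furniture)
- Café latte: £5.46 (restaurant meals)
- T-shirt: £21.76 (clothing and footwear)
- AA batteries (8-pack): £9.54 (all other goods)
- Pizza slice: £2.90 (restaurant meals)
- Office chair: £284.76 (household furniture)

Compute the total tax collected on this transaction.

£39.30

Wall mirror £122.45: household furniture → 6.5% + 1.5% transit = 8% → £9.80
Side table £61.79: household furniture → 6.5% + 1.5% transit = 8% → £4.94
Café latte £5.46: restaurant meals → 8% + 2.75% transit = 10.75% → £0.59
T-shirt £21.76: clothing and footwear → 0% + 0% transit = 0% → £0.00
AA batteries (8-pack) £9.54: all other goods → 9.25% + 0% transit = 9.25% → £0.88
Pizza slice £2.90: restaurant meals → 8% + 2.75% transit = 10.75% → £0.31
Office chair £284.76: household furniture → 6.5% + 1.5% transit = 8% → £22.78
Total tax = £9.80 + £4.94 + £0.59 + £0.88 + £0.31 + £22.78 = £39.30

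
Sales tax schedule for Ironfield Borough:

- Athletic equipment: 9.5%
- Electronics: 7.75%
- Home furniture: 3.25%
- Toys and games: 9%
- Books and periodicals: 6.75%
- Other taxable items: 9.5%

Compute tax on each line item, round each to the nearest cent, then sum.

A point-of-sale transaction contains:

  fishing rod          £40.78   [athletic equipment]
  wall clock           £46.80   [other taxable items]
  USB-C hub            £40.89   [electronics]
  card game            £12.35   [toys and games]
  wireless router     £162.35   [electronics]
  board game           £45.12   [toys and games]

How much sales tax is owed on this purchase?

£29.24

Fishing rod £40.78: athletic equipment → 9.5% → £3.87
Wall clock £46.80: other taxable items → 9.5% → £4.45
USB-C hub £40.89: electronics → 7.75% → £3.17
Card game £12.35: toys and games → 9% → £1.11
Wireless router £162.35: electronics → 7.75% → £12.58
Board game £45.12: toys and games → 9% → £4.06
Total tax = £3.87 + £4.45 + £3.17 + £1.11 + £12.58 + £4.06 = £29.24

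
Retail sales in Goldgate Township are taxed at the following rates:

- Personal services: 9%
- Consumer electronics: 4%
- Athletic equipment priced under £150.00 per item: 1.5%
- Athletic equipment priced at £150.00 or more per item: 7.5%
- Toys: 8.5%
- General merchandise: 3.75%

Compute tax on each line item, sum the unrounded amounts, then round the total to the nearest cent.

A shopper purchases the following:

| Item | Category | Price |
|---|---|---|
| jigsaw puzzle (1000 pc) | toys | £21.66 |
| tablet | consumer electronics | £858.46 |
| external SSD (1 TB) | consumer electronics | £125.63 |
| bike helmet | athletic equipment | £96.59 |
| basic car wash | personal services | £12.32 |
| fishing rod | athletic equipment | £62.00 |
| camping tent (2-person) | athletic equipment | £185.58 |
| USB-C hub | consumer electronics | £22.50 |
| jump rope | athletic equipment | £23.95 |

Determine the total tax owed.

Jigsaw puzzle (1000 pc) £21.66: toys → 8.5% → £1.8411
Tablet £858.46: consumer electronics → 4% → £34.3384
External SSD (1 TB) £125.63: consumer electronics → 4% → £5.0252
Bike helmet £96.59: athletic equipment, under £150.00 → 1.5% → £1.44885
Basic car wash £12.32: personal services → 9% → £1.1088
Fishing rod £62.00: athletic equipment, under £150.00 → 1.5% → £0.93
Camping tent (2-person) £185.58: athletic equipment, £150.00 or more → 7.5% → £13.9185
USB-C hub £22.50: consumer electronics → 4% → £0.90
Jump rope £23.95: athletic equipment, under £150.00 → 1.5% → £0.35925
Unrounded tax sum = £59.8701 → £59.87

£59.87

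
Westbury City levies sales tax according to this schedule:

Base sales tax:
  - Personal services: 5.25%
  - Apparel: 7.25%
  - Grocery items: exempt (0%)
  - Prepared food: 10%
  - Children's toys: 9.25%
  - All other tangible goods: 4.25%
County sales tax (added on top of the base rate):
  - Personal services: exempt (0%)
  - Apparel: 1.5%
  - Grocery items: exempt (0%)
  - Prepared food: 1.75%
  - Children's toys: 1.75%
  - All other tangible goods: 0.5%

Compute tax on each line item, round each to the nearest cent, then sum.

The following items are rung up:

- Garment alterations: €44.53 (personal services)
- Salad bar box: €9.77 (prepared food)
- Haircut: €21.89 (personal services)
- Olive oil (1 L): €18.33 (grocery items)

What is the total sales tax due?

€4.64

Garment alterations €44.53: personal services → 5.25% + 0% county = 5.25% → €2.34
Salad bar box €9.77: prepared food → 10% + 1.75% county = 11.75% → €1.15
Haircut €21.89: personal services → 5.25% + 0% county = 5.25% → €1.15
Olive oil (1 L) €18.33: grocery items → 0% + 0% county = 0% → €0.00
Total tax = €2.34 + €1.15 + €1.15 = €4.64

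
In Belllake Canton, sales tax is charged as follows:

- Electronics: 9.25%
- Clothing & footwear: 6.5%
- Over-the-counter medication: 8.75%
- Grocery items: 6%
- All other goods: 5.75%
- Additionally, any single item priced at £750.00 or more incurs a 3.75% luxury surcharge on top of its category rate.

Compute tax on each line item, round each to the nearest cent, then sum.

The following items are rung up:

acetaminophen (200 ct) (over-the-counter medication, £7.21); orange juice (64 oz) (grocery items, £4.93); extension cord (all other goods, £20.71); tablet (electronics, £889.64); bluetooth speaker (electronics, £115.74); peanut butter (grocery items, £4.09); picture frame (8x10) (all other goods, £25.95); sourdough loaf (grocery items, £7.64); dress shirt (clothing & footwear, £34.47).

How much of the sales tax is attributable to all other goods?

Extension cord £20.71: all other goods → 5.75% → £1.19
Picture frame (8x10) £25.95: all other goods → 5.75% → £1.49
Tax on all other goods = £1.19 + £1.49 = £2.68

£2.68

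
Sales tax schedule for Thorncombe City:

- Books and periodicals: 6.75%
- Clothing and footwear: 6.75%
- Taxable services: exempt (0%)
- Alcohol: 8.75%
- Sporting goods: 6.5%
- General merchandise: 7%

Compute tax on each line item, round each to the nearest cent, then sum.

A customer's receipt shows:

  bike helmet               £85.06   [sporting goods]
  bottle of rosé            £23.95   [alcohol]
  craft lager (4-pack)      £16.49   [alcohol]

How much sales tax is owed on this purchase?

Bike helmet £85.06: sporting goods → 6.5% → £5.53
Bottle of rosé £23.95: alcohol → 8.75% → £2.10
Craft lager (4-pack) £16.49: alcohol → 8.75% → £1.44
Total tax = £5.53 + £2.10 + £1.44 = £9.07

£9.07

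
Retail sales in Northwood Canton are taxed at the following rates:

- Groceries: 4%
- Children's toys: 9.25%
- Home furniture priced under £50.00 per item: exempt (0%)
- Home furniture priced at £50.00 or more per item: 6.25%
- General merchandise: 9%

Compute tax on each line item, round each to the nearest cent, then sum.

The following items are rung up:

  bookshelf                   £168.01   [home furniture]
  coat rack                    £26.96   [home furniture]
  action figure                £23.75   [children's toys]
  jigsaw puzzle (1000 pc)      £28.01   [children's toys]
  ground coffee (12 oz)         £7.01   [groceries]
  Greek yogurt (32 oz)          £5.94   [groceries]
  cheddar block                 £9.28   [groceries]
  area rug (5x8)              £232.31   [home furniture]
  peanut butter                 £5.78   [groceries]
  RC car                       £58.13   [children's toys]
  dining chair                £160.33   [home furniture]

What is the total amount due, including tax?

Bookshelf £168.01: home furniture, £50.00 or more → 6.25% → £10.50
Coat rack £26.96: home furniture, under £50.00 → 0% → £0.00
Action figure £23.75: children's toys → 9.25% → £2.20
Jigsaw puzzle (1000 pc) £28.01: children's toys → 9.25% → £2.59
Ground coffee (12 oz) £7.01: groceries → 4% → £0.28
Greek yogurt (32 oz) £5.94: groceries → 4% → £0.24
Cheddar block £9.28: groceries → 4% → £0.37
Area rug (5x8) £232.31: home furniture, £50.00 or more → 6.25% → £14.52
Peanut butter £5.78: groceries → 4% → £0.23
RC car £58.13: children's toys → 9.25% → £5.38
Dining chair £160.33: home furniture, £50.00 or more → 6.25% → £10.02
Subtotal = £725.51; tax = £46.33; total due = £771.84

£771.84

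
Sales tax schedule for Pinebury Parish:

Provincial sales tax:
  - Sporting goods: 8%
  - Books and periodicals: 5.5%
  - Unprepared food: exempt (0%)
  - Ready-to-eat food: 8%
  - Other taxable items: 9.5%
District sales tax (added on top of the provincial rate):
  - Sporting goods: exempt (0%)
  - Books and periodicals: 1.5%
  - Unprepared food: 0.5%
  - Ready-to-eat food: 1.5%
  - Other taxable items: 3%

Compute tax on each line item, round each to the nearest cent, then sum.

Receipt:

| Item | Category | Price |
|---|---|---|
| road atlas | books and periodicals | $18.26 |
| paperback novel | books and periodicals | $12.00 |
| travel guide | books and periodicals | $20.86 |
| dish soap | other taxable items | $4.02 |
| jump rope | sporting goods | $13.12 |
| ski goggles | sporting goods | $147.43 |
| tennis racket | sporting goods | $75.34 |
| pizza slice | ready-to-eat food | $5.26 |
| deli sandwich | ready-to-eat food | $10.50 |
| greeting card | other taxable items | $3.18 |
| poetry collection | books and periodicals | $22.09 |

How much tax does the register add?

Road atlas $18.26: books and periodicals → 5.5% + 1.5% district = 7% → $1.28
Paperback novel $12.00: books and periodicals → 5.5% + 1.5% district = 7% → $0.84
Travel guide $20.86: books and periodicals → 5.5% + 1.5% district = 7% → $1.46
Dish soap $4.02: other taxable items → 9.5% + 3% district = 12.5% → $0.50
Jump rope $13.12: sporting goods → 8% + 0% district = 8% → $1.05
Ski goggles $147.43: sporting goods → 8% + 0% district = 8% → $11.79
Tennis racket $75.34: sporting goods → 8% + 0% district = 8% → $6.03
Pizza slice $5.26: ready-to-eat food → 8% + 1.5% district = 9.5% → $0.50
Deli sandwich $10.50: ready-to-eat food → 8% + 1.5% district = 9.5% → $1.00
Greeting card $3.18: other taxable items → 9.5% + 3% district = 12.5% → $0.40
Poetry collection $22.09: books and periodicals → 5.5% + 1.5% district = 7% → $1.55
Total tax = $1.28 + $0.84 + $1.46 + $0.50 + $1.05 + $11.79 + $6.03 + $0.50 + $1.00 + $0.40 + $1.55 = $26.40

$26.40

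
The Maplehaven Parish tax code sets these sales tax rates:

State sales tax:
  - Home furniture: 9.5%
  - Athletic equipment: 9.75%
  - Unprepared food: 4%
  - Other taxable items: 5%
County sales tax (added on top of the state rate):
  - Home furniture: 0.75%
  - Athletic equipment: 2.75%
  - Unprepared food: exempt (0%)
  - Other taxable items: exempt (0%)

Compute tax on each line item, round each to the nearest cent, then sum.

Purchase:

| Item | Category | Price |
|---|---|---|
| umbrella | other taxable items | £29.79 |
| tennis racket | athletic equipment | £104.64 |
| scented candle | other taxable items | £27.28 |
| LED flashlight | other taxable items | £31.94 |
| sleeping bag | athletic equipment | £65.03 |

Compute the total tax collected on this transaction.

£25.66

Umbrella £29.79: other taxable items → 5% + 0% county = 5% → £1.49
Tennis racket £104.64: athletic equipment → 9.75% + 2.75% county = 12.5% → £13.08
Scented candle £27.28: other taxable items → 5% + 0% county = 5% → £1.36
LED flashlight £31.94: other taxable items → 5% + 0% county = 5% → £1.60
Sleeping bag £65.03: athletic equipment → 9.75% + 2.75% county = 12.5% → £8.13
Total tax = £1.49 + £13.08 + £1.36 + £1.60 + £8.13 = £25.66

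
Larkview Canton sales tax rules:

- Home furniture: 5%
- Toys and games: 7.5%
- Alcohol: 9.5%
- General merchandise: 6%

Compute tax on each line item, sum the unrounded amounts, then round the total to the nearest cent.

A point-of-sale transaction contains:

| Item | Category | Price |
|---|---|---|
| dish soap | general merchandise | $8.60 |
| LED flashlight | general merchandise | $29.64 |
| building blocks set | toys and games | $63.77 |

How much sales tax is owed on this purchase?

Dish soap $8.60: general merchandise → 6% → $0.516
LED flashlight $29.64: general merchandise → 6% → $1.7784
Building blocks set $63.77: toys and games → 7.5% → $4.78275
Unrounded tax sum = $7.07715 → $7.08

$7.08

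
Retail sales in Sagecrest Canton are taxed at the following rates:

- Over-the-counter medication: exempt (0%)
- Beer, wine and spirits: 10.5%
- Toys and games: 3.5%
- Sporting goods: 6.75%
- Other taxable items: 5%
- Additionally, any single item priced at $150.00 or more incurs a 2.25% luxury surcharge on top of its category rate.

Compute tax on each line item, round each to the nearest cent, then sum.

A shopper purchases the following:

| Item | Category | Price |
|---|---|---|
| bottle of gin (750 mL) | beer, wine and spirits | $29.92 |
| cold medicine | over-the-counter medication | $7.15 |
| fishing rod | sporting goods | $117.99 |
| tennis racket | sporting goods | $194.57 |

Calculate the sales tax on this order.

Bottle of gin (750 mL) $29.92: beer, wine and spirits → 10.5% → $3.14
Cold medicine $7.15: over-the-counter medication → 0% → $0.00
Fishing rod $117.99: sporting goods → 6.75% → $7.96
Tennis racket $194.57: sporting goods → 6.75% + 2.25% surcharge = 9% → $17.51
Total tax = $3.14 + $7.96 + $17.51 = $28.61

$28.61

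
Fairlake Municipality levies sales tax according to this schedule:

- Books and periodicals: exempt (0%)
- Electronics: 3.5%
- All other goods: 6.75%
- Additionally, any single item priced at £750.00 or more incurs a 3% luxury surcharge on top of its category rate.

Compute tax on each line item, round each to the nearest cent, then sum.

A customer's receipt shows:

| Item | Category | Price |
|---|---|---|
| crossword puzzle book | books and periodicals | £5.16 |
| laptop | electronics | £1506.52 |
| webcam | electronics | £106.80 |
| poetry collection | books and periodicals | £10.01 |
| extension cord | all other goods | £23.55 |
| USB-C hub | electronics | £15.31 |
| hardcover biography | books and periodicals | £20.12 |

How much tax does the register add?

£103.79

Crossword puzzle book £5.16: books and periodicals → 0% → £0.00
Laptop £1506.52: electronics → 3.5% + 3% surcharge = 6.5% → £97.92
Webcam £106.80: electronics → 3.5% → £3.74
Poetry collection £10.01: books and periodicals → 0% → £0.00
Extension cord £23.55: all other goods → 6.75% → £1.59
USB-C hub £15.31: electronics → 3.5% → £0.54
Hardcover biography £20.12: books and periodicals → 0% → £0.00
Total tax = £97.92 + £3.74 + £1.59 + £0.54 = £103.79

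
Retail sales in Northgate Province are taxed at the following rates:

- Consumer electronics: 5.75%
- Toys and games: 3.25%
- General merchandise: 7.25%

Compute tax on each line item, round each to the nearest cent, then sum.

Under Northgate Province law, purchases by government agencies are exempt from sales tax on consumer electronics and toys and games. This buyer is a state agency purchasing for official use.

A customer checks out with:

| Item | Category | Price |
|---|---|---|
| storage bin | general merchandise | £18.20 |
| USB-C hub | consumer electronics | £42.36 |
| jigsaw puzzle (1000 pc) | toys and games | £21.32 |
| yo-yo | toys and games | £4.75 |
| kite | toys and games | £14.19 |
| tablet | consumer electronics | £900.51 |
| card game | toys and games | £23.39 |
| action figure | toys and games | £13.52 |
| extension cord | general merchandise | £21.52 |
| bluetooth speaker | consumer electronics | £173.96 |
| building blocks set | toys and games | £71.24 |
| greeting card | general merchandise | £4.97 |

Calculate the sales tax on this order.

Storage bin £18.20: general merchandise → 7.25% → £1.32
USB-C hub £42.36: consumer electronics, buyer-exempt → 0% → £0.00
Jigsaw puzzle (1000 pc) £21.32: toys and games, buyer-exempt → 0% → £0.00
Yo-yo £4.75: toys and games, buyer-exempt → 0% → £0.00
Kite £14.19: toys and games, buyer-exempt → 0% → £0.00
Tablet £900.51: consumer electronics, buyer-exempt → 0% → £0.00
Card game £23.39: toys and games, buyer-exempt → 0% → £0.00
Action figure £13.52: toys and games, buyer-exempt → 0% → £0.00
Extension cord £21.52: general merchandise → 7.25% → £1.56
Bluetooth speaker £173.96: consumer electronics, buyer-exempt → 0% → £0.00
Building blocks set £71.24: toys and games, buyer-exempt → 0% → £0.00
Greeting card £4.97: general merchandise → 7.25% → £0.36
Total tax = £1.32 + £1.56 + £0.36 = £3.24

£3.24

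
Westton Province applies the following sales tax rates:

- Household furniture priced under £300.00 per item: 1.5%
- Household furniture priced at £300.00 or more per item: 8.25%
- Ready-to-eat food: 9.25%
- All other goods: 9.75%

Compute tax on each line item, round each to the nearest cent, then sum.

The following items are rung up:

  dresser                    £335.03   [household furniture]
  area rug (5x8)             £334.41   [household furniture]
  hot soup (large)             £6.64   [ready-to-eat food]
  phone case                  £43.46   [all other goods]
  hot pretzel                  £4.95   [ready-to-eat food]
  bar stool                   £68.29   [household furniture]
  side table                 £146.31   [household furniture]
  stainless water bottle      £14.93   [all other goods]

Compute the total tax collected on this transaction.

Dresser £335.03: household furniture, £300.00 or more → 8.25% → £27.64
Area rug (5x8) £334.41: household furniture, £300.00 or more → 8.25% → £27.59
Hot soup (large) £6.64: ready-to-eat food → 9.25% → £0.61
Phone case £43.46: all other goods → 9.75% → £4.24
Hot pretzel £4.95: ready-to-eat food → 9.25% → £0.46
Bar stool £68.29: household furniture, under £300.00 → 1.5% → £1.02
Side table £146.31: household furniture, under £300.00 → 1.5% → £2.19
Stainless water bottle £14.93: all other goods → 9.75% → £1.46
Total tax = £27.64 + £27.59 + £0.61 + £4.24 + £0.46 + £1.02 + £2.19 + £1.46 = £65.21

£65.21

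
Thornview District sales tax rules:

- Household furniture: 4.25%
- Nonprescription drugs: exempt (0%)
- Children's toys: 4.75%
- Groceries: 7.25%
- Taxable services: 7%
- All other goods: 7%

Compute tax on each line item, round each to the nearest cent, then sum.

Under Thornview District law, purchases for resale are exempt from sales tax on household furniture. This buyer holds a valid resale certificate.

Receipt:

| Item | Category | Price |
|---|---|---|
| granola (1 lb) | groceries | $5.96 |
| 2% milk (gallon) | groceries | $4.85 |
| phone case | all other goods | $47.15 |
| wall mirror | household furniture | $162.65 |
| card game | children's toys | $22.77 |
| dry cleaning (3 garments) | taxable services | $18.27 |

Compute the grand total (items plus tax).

$268.09

Granola (1 lb) $5.96: groceries → 7.25% → $0.43
2% milk (gallon) $4.85: groceries → 7.25% → $0.35
Phone case $47.15: all other goods → 7% → $3.30
Wall mirror $162.65: household furniture, buyer-exempt → 0% → $0.00
Card game $22.77: children's toys → 4.75% → $1.08
Dry cleaning (3 garments) $18.27: taxable services → 7% → $1.28
Subtotal = $261.65; tax = $6.44; total due = $268.09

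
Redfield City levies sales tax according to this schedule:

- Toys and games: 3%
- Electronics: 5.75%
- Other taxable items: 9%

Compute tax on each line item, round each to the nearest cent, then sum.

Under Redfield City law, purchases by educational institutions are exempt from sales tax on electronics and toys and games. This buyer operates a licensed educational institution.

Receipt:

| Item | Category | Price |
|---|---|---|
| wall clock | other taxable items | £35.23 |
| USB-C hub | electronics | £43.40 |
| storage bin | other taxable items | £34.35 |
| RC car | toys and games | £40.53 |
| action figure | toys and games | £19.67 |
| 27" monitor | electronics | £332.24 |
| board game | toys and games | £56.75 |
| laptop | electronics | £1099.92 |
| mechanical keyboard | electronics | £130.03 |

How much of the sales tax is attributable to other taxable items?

£6.26

Wall clock £35.23: other taxable items → 9% → £3.17
Storage bin £34.35: other taxable items → 9% → £3.09
Tax on other taxable items = £3.17 + £3.09 = £6.26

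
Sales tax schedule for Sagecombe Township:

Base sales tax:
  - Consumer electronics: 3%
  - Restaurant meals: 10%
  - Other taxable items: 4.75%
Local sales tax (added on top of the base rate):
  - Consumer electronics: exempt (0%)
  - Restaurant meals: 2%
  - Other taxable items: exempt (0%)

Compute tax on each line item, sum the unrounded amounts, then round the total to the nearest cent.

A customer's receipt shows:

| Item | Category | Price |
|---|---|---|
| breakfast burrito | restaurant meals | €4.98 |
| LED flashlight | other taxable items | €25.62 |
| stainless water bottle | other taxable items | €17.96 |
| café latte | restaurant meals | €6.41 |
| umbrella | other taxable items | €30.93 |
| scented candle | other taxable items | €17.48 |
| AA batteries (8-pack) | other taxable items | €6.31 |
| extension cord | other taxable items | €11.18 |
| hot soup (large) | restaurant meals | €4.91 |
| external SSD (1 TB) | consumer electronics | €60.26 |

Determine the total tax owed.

Breakfast burrito €4.98: restaurant meals → 10% + 2% local = 12% → €0.5976
LED flashlight €25.62: other taxable items → 4.75% + 0% local = 4.75% → €1.21695
Stainless water bottle €17.96: other taxable items → 4.75% + 0% local = 4.75% → €0.8531
Café latte €6.41: restaurant meals → 10% + 2% local = 12% → €0.7692
Umbrella €30.93: other taxable items → 4.75% + 0% local = 4.75% → €1.469175
Scented candle €17.48: other taxable items → 4.75% + 0% local = 4.75% → €0.8303
AA batteries (8-pack) €6.31: other taxable items → 4.75% + 0% local = 4.75% → €0.299725
Extension cord €11.18: other taxable items → 4.75% + 0% local = 4.75% → €0.53105
Hot soup (large) €4.91: restaurant meals → 10% + 2% local = 12% → €0.5892
External SSD (1 TB) €60.26: consumer electronics → 3% + 0% local = 3% → €1.8078
Unrounded tax sum = €8.9641 → €8.96

€8.96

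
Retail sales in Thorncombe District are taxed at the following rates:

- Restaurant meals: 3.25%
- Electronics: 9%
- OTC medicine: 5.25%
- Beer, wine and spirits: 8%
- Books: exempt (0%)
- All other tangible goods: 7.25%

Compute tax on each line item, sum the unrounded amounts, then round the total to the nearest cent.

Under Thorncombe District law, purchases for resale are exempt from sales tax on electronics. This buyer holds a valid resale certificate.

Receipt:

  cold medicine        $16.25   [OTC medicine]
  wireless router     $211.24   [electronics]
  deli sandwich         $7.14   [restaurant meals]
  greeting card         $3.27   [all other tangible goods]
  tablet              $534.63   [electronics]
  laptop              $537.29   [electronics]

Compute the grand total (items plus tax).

$1311.14

Cold medicine $16.25: OTC medicine → 5.25% → $0.853125
Wireless router $211.24: electronics, buyer-exempt → 0% → $0.00
Deli sandwich $7.14: restaurant meals → 3.25% → $0.23205
Greeting card $3.27: all other tangible goods → 7.25% → $0.237075
Tablet $534.63: electronics, buyer-exempt → 0% → $0.00
Laptop $537.29: electronics, buyer-exempt → 0% → $0.00
Subtotal = $1309.82; unrounded tax = $1.32225 → $1.32; total due = $1311.14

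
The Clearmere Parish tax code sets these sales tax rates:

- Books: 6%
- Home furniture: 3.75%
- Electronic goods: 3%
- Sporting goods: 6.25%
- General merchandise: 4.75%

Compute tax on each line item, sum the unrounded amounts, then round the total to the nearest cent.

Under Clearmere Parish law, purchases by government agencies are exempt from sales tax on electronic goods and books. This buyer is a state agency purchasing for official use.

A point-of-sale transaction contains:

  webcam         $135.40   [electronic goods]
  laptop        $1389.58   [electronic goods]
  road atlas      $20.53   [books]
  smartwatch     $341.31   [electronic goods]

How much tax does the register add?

$0.00

Webcam $135.40: electronic goods, buyer-exempt → 0% → $0.00
Laptop $1389.58: electronic goods, buyer-exempt → 0% → $0.00
Road atlas $20.53: books, buyer-exempt → 0% → $0.00
Smartwatch $341.31: electronic goods, buyer-exempt → 0% → $0.00
Unrounded tax sum = $0.00 → $0.00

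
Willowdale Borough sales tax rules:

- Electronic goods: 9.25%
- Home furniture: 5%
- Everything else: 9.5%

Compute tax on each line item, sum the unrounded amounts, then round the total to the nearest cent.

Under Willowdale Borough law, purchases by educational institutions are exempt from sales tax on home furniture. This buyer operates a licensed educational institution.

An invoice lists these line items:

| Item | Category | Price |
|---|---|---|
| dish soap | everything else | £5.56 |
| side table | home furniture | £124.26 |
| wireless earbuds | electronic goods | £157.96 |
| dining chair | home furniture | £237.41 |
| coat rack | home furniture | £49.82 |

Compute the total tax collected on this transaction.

Dish soap £5.56: everything else → 9.5% → £0.5282
Side table £124.26: home furniture, buyer-exempt → 0% → £0.00
Wireless earbuds £157.96: electronic goods → 9.25% → £14.6113
Dining chair £237.41: home furniture, buyer-exempt → 0% → £0.00
Coat rack £49.82: home furniture, buyer-exempt → 0% → £0.00
Unrounded tax sum = £15.1395 → £15.14

£15.14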